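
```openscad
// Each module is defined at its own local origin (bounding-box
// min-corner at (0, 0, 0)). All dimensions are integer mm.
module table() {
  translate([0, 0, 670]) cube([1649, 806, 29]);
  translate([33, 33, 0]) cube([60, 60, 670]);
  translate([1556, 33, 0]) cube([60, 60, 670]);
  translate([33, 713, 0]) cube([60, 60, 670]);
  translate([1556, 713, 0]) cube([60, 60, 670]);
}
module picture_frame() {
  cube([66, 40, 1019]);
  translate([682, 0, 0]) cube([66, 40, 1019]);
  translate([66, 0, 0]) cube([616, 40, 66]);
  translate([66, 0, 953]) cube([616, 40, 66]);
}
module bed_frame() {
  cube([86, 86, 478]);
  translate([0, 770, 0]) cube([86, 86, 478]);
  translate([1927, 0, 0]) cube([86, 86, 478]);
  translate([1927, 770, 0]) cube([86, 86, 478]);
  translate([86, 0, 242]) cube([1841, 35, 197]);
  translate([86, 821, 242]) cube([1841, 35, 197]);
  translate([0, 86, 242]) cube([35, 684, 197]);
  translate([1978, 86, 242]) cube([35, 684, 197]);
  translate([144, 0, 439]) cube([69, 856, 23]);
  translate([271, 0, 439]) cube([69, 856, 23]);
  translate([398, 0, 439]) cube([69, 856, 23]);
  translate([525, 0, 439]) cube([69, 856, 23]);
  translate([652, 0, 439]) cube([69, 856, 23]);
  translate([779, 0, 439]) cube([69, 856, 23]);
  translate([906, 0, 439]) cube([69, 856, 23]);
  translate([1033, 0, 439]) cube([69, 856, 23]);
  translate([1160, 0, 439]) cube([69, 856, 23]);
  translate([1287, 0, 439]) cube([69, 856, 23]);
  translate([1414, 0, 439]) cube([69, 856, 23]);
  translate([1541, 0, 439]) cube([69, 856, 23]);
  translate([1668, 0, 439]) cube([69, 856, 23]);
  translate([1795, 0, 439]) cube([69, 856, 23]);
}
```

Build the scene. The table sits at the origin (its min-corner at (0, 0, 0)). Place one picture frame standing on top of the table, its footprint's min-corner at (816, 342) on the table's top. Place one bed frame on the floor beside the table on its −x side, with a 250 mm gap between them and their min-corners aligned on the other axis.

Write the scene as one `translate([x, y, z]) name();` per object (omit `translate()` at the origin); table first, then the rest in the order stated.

table();
translate([816, 342, 699]) picture_frame();
translate([-2263, 0, 0]) bed_frame();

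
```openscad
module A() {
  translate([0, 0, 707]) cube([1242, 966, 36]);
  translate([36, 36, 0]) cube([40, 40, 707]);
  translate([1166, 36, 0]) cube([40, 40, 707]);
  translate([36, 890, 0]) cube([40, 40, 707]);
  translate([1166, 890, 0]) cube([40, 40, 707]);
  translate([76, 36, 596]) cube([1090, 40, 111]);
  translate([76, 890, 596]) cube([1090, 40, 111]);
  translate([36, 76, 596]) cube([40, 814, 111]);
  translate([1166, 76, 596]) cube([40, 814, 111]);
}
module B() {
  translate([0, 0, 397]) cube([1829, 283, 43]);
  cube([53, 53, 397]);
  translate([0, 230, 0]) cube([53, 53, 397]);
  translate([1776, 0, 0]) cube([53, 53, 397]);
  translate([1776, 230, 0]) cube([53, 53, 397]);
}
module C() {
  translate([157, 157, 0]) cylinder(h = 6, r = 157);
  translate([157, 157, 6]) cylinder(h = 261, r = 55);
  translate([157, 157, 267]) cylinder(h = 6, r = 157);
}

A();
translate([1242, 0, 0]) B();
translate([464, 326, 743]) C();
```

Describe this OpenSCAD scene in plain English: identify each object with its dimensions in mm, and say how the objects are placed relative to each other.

A is a rectangular dining table. The top is 1242×966×36 mm with its upper surface at z = 743 mm. It stands on four 40×40 mm square legs, each inset 36 mm from the nearest pair of top edges, running from the floor to the underside of the top. Four apron rails, 40 mm thick and 111 mm tall, run between adjacent legs with their top edges flush with the underside of the top and their outer faces flush with the legs' outer faces.

B is a long wooden bench with a 1829 mm (x) × 283 mm (y) seat, 43 mm thick, its top surface 440 mm above the floor. Four 53 mm square legs at the seat corners, flush with the edges, run from z = 0 to the seat underside.

C is a spool: two coaxial disc flanges of radius 157 mm and thickness 6 mm, joined by a core cylinder of radius 55 mm and height 261 mm. The lower flange rests on z = 0 and the three cylinders share a vertical axis.

The bench is against the table's +x side, with their −y faces flush. The spool is on top of the table, centred.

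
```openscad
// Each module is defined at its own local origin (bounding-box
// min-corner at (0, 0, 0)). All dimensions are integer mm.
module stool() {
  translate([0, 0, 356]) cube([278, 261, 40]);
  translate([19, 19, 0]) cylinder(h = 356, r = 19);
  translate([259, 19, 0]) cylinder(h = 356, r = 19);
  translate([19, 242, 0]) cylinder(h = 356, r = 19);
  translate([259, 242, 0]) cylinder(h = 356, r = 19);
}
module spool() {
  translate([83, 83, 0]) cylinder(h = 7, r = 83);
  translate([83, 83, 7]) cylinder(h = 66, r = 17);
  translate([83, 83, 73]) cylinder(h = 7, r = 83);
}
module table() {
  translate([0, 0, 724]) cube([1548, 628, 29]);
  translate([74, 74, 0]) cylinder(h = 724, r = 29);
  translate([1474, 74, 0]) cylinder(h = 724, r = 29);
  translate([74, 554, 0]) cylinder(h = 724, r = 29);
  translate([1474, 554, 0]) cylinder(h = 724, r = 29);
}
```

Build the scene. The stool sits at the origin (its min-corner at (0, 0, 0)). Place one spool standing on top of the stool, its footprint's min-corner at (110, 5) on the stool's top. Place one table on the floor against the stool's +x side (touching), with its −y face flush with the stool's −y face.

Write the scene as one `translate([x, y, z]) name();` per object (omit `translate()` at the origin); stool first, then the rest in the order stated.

stool();
translate([110, 5, 396]) spool();
translate([278, 0, 0]) table();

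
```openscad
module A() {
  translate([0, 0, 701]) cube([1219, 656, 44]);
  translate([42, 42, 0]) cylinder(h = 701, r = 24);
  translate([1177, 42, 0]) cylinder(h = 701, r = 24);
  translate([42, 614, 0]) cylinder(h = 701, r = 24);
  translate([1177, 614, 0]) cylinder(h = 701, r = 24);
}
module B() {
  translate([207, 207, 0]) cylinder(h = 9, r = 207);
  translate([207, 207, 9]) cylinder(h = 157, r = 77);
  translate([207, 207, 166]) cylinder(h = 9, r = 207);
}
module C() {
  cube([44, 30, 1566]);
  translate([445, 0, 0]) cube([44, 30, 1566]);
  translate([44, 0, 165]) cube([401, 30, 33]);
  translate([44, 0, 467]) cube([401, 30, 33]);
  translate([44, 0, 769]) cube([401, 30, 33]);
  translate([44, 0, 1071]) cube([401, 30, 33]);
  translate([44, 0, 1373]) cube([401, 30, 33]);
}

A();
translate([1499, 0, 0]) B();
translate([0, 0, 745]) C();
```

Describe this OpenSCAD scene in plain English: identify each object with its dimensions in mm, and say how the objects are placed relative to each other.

A is a rectangular dining table. The top is 1219×656×44 mm with its upper surface at z = 745 mm. It stands on four round legs of 48 mm diameter, each leg's bounding box inset 18 mm from the nearest pair of top edges, running from the floor to the underside of the top.

B is a spool: two coaxial disc flanges of radius 207 mm and thickness 9 mm, joined by a core cylinder of radius 77 mm and height 157 mm. The lower flange rests on z = 0 and the three cylinders share a vertical axis.

C is a straight ladder. Two 44×30 mm vertical rails, 1566 mm tall, stand 489 mm apart (outside-to-outside) with their front faces coplanar on the −y side. 5 rungs, each 30 mm deep and 33 mm tall, span between the inner faces of the rails, front faces flush with the rails. The lowest rung's underside is at z = 165 mm and rungs are spaced 302 mm apart (underside to underside).

The spool is on the floor beside the table on its +x side. The ladder is on top of the table.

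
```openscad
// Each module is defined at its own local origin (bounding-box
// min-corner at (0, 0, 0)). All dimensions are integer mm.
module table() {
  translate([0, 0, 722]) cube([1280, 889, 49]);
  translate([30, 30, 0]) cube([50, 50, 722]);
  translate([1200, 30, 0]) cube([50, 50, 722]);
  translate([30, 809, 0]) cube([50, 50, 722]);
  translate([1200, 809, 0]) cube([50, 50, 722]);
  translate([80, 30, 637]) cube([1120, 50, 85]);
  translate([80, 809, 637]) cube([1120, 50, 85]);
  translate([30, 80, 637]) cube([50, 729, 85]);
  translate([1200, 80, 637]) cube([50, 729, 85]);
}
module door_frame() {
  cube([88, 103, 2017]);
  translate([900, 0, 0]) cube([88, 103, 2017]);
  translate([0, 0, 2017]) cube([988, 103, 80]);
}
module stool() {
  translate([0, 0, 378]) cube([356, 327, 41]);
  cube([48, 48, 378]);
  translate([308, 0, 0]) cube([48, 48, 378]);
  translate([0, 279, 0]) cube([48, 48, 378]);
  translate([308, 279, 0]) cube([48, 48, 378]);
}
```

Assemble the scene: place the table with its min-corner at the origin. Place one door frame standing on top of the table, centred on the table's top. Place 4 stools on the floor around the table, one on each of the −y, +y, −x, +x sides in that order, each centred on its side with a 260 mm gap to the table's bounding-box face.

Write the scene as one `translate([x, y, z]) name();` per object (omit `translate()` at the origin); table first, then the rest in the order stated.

table();
translate([146, 393, 771]) door_frame();
translate([462, -587, 0]) stool();
translate([462, 1149, 0]) stool();
translate([-616, 281, 0]) stool();
translate([1540, 281, 0]) stool();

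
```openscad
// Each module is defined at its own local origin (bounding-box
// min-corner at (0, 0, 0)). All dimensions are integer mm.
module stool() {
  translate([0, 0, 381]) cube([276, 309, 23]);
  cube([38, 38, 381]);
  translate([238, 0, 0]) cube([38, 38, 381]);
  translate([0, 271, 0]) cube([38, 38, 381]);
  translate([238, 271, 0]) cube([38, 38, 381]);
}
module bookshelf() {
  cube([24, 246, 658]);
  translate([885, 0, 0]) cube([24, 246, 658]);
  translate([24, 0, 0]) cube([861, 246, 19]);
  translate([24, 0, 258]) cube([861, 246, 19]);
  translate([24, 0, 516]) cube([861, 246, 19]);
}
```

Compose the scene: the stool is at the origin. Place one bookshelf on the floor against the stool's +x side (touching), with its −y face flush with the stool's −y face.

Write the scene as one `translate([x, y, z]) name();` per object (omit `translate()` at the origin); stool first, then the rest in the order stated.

stool();
translate([276, 0, 0]) bookshelf();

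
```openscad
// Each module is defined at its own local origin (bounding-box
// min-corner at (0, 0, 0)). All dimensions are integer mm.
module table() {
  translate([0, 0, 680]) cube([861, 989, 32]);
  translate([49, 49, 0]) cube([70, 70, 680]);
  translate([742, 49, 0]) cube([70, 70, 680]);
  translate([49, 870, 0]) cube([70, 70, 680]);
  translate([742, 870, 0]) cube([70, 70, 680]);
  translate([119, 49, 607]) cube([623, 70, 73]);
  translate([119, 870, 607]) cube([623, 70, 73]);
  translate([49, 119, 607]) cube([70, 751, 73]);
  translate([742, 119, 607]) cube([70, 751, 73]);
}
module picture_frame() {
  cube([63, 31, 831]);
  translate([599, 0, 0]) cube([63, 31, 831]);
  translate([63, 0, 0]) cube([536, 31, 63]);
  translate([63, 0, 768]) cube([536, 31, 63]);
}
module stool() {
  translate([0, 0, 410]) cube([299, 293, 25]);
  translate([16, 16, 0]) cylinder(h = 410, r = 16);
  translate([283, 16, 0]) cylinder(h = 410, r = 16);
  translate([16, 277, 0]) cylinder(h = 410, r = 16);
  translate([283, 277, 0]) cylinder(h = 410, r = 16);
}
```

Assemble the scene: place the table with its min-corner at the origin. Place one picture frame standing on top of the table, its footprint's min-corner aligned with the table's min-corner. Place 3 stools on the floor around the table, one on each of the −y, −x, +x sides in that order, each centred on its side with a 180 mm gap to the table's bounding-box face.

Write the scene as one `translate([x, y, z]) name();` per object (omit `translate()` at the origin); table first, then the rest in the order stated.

table();
translate([0, 0, 712]) picture_frame();
translate([281, -473, 0]) stool();
translate([-479, 348, 0]) stool();
translate([1041, 348, 0]) stool();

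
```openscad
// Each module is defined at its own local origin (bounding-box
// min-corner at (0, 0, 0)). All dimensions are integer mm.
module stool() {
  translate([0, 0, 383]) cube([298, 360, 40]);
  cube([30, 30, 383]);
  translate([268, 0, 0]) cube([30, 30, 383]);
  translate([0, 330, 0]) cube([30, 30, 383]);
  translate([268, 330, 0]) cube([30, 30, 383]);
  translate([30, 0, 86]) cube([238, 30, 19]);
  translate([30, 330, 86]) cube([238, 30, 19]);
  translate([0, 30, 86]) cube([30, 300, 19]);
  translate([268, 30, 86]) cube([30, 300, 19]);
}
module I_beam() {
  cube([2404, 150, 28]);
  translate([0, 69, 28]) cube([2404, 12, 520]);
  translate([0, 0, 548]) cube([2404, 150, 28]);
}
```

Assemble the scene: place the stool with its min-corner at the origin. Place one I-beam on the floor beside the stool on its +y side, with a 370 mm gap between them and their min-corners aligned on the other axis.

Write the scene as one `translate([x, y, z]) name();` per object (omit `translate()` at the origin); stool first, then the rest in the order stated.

stool();
translate([0, 730, 0]) I_beam();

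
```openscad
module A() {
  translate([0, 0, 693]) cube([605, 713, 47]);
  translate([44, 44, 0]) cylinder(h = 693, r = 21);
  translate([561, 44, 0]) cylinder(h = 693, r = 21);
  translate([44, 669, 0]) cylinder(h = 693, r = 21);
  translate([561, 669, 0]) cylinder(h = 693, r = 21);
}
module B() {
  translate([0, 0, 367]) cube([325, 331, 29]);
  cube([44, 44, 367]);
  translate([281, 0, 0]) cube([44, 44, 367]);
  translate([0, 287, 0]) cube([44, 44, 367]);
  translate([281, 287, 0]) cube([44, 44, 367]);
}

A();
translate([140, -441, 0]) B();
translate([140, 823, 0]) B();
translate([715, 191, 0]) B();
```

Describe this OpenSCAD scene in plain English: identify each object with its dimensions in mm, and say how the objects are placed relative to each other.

A is a table with a 605×713 mm rectangular top, 47 mm thick, top surface at z = 740 mm, supported by four round legs of 42 mm diameter, each leg's bounding box inset 23 mm from the nearest pair of top edges, running from the floor.

B is a four-legged stool. The seat is a 325×331×29 mm slab whose top surface is at z = 396 mm; four square legs, each 44×44 mm in cross-section, run from the floor (z = 0) to the underside of the seat, each flush with a corner of the seat.

Three stools sit around the table at the −y, +y, +x sides.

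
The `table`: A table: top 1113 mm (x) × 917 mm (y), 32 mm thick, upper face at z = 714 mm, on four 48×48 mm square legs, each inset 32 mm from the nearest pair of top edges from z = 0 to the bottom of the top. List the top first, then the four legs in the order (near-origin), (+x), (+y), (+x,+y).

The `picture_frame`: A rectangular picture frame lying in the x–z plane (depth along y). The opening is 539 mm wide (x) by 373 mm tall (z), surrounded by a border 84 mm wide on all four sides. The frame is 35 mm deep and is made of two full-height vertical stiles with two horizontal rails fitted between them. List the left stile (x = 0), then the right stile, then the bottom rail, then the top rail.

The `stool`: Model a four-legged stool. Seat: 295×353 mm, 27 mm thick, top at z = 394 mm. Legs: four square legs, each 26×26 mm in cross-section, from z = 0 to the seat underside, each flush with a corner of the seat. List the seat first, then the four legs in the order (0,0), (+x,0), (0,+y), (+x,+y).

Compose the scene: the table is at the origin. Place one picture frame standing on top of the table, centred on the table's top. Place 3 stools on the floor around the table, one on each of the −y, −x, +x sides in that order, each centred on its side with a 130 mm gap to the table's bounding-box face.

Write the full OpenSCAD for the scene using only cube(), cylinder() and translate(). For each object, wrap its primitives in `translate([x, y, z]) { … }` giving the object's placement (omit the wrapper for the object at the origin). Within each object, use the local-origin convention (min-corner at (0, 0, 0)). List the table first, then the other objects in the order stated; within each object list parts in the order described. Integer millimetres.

translate([0, 0, 682]) cube([1113, 917, 32]);
translate([32, 32, 0]) cube([48, 48, 682]);
translate([1033, 32, 0]) cube([48, 48, 682]);
translate([32, 837, 0]) cube([48, 48, 682]);
translate([1033, 837, 0]) cube([48, 48, 682]);
translate([203, 441, 714]) {
  cube([84, 35, 541]);
  translate([623, 0, 0]) cube([84, 35, 541]);
  translate([84, 0, 0]) cube([539, 35, 84]);
  translate([84, 0, 457]) cube([539, 35, 84]);
}
translate([409, -483, 0]) {
  translate([0, 0, 367]) cube([295, 353, 27]);
  cube([26, 26, 367]);
  translate([269, 0, 0]) cube([26, 26, 367]);
  translate([0, 327, 0]) cube([26, 26, 367]);
  translate([269, 327, 0]) cube([26, 26, 367]);
}
translate([-425, 282, 0]) {
  translate([0, 0, 367]) cube([295, 353, 27]);
  cube([26, 26, 367]);
  translate([269, 0, 0]) cube([26, 26, 367]);
  translate([0, 327, 0]) cube([26, 26, 367]);
  translate([269, 327, 0]) cube([26, 26, 367]);
}
translate([1243, 282, 0]) {
  translate([0, 0, 367]) cube([295, 353, 27]);
  cube([26, 26, 367]);
  translate([269, 0, 0]) cube([26, 26, 367]);
  translate([0, 327, 0]) cube([26, 26, 367]);
  translate([269, 327, 0]) cube([26, 26, 367]);
}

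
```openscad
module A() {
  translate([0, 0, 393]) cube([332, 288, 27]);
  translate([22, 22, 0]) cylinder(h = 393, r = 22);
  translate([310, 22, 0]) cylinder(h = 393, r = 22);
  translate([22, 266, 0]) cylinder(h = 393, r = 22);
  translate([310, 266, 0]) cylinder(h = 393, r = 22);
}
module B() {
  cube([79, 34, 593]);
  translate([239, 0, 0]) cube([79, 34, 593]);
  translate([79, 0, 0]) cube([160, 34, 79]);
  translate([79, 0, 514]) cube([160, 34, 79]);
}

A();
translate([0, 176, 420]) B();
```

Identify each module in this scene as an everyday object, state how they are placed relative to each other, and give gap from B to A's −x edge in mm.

The picture frame's min-x is at 0; the stool's min-x is 0; gap = 0 mm.

A is a stool. B is a picture frame. The picture frame is on top of the stool. The gap from the picture frame to the stool's −x edge is 0 mm.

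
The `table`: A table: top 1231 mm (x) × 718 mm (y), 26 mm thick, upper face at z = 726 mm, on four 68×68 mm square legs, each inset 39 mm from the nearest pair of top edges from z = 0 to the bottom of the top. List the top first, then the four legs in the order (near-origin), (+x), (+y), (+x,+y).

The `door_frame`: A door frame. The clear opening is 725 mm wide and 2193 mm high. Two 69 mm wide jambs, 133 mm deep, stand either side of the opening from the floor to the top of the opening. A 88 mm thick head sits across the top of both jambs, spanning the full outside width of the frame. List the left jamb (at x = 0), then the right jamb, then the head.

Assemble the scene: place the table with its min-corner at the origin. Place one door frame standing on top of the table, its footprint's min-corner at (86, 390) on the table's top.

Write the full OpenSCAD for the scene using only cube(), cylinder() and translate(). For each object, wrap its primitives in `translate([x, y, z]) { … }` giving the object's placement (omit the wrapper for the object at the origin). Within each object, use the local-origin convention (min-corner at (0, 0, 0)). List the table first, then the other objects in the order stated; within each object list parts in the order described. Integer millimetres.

translate([0, 0, 700]) cube([1231, 718, 26]);
translate([39, 39, 0]) cube([68, 68, 700]);
translate([1124, 39, 0]) cube([68, 68, 700]);
translate([39, 611, 0]) cube([68, 68, 700]);
translate([1124, 611, 0]) cube([68, 68, 700]);
translate([86, 390, 726]) {
  cube([69, 133, 2193]);
  translate([794, 0, 0]) cube([69, 133, 2193]);
  translate([0, 0, 2193]) cube([863, 133, 88]);
}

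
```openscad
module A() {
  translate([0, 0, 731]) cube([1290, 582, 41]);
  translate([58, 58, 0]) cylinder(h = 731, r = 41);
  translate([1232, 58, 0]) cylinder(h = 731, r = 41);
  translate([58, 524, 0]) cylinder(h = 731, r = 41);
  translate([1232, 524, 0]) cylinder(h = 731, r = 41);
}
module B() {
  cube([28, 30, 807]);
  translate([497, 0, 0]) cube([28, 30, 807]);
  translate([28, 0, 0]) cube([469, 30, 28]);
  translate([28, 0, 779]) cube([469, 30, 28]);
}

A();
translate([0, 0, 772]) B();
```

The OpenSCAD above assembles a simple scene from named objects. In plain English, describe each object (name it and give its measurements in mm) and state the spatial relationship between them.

A is a table: top 1290 mm (x) × 582 mm (y), 41 mm thick, upper face at z = 772 mm, on four round legs of 82 mm diameter, each leg's bounding box inset 17 mm from the nearest pair of top edges, running from z = 0 to the bottom of the top.

B is a picture frame with a 469×751 mm rectangular opening (x by z) and a uniform 28 mm border on every side. Frame depth is 30 mm along y. It is built from two vertical stiles running the full outside height and two horizontal rails spanning the gap between the stiles.

The picture frame is on top of the table.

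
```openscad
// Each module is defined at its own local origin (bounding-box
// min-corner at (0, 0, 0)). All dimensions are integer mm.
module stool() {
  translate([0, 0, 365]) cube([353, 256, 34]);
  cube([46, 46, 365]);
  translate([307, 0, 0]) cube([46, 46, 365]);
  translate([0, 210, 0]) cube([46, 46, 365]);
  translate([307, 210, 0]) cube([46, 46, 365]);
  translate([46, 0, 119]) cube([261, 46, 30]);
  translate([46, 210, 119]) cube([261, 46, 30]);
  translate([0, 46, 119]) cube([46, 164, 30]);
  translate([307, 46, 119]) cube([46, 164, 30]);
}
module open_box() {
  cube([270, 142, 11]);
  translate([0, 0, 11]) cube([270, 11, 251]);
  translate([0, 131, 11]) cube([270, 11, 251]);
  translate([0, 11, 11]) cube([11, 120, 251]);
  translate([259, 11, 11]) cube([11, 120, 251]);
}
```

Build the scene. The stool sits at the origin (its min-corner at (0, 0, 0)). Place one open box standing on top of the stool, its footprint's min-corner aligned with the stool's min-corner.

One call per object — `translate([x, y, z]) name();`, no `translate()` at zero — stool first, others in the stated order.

stool();
translate([0, 0, 399]) open_box();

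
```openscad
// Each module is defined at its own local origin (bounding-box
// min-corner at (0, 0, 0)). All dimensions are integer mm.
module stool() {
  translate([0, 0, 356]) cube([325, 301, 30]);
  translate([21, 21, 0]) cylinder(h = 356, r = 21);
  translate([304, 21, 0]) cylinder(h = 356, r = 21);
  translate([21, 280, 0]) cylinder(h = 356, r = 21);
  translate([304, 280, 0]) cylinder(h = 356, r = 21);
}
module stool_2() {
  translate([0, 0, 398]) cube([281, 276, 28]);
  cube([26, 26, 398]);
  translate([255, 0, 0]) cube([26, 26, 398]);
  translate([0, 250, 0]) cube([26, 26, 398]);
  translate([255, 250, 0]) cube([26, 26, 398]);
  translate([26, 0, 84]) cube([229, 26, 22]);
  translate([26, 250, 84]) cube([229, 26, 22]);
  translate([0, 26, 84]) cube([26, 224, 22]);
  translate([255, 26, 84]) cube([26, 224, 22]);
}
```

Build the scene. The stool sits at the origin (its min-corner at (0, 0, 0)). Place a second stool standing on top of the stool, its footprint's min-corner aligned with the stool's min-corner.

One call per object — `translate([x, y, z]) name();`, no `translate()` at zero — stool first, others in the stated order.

stool();
translate([0, 0, 386]) stool_2();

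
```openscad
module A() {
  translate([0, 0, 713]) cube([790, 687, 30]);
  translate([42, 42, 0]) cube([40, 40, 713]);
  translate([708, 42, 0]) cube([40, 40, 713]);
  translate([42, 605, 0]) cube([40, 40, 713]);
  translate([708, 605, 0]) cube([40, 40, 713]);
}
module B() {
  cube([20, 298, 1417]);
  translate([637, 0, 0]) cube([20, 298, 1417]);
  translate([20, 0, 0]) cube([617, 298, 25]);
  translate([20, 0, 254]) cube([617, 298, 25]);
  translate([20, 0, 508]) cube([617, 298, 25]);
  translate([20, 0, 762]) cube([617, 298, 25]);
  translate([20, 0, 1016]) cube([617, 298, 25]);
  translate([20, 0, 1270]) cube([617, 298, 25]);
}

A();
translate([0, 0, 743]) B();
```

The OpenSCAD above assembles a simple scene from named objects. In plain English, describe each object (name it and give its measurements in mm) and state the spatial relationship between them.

A is a table: top 790 mm (x) × 687 mm (y), 30 mm thick, upper face at z = 743 mm, on four 40×40 mm square legs, each inset 42 mm from the nearest pair of top edges, running from z = 0 to the bottom of the top.

B is an open bookshelf. Two side panels, each 20 mm thick, 298 mm deep and 1417 mm tall, stand 657 mm apart (outside-to-outside). Between them sit 6 shelves, each 25 mm thick and 298 mm deep, spanning the full gap between the sides. The bottom shelf rests on the floor (its underside at z = 0) and the clear gap between one shelf's top and the next shelf's underside is 229 mm.

The bookshelf is on top of the table.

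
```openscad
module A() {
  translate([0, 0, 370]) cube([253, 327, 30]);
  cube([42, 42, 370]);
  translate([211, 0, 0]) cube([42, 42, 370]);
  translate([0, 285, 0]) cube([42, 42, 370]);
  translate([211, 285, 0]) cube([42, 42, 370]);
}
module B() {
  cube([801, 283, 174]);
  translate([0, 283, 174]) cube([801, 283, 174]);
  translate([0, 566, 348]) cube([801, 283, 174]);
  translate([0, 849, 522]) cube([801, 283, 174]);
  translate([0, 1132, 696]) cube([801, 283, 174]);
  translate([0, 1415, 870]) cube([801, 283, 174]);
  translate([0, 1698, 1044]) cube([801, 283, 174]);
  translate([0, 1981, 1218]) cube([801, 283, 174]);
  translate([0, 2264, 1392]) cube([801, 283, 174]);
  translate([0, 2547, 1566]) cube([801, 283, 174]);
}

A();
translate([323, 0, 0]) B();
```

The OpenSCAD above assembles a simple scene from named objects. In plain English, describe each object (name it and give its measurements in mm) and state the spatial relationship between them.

A is a simple wooden stool: a rectangular seat 253 mm (x) by 327 mm (y), 30 mm thick, top face at z = 400 mm, on four square legs, each 42×42 mm in cross-section. The legs rest on z = 0, each flush with a corner of the seat.

B is a straight staircase of 10 solid steps. Each step is 801 mm wide (x), 283 mm deep (y, the going) and 174 mm tall (the rise). The first step rests on the floor; each subsequent step sits one going further in +y and one rise higher in +z, directly behind and above the previous step with no overlap.

The staircase is on the floor beside the stool on its +x side.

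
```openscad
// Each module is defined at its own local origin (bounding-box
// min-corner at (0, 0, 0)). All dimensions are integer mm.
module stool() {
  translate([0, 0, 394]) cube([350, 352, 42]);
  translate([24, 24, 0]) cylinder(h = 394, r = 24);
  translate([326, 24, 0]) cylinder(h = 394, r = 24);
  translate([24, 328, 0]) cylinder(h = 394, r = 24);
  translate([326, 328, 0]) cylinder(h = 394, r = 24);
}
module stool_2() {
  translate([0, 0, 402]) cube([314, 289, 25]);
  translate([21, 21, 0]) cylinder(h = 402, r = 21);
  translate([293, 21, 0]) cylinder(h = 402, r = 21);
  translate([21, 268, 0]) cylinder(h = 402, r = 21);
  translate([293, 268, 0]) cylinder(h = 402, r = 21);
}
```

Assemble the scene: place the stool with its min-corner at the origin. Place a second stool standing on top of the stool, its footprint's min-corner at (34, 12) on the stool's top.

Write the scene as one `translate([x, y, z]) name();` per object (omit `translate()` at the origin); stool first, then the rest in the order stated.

stool();
translate([34, 12, 436]) stool_2();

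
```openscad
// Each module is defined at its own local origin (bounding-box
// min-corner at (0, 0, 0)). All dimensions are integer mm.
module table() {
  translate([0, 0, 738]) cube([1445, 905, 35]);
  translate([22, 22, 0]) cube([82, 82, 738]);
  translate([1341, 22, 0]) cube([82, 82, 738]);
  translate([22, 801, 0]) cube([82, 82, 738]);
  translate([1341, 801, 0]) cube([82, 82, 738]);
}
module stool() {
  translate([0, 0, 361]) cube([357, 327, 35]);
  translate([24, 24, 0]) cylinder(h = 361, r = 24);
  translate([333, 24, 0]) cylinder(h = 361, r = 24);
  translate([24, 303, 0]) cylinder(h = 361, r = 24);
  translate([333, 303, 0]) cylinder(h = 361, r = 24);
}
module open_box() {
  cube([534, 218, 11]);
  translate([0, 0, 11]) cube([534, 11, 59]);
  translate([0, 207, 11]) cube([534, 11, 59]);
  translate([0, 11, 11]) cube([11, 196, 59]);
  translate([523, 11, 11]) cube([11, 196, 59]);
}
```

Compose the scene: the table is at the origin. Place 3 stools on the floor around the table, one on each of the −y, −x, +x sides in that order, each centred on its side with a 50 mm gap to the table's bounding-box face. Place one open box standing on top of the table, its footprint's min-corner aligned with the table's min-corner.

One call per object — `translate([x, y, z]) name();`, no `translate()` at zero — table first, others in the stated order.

table();
translate([544, -377, 0]) stool();
translate([-407, 289, 0]) stool();
translate([1495, 289, 0]) stool();
translate([0, 0, 773]) open_box();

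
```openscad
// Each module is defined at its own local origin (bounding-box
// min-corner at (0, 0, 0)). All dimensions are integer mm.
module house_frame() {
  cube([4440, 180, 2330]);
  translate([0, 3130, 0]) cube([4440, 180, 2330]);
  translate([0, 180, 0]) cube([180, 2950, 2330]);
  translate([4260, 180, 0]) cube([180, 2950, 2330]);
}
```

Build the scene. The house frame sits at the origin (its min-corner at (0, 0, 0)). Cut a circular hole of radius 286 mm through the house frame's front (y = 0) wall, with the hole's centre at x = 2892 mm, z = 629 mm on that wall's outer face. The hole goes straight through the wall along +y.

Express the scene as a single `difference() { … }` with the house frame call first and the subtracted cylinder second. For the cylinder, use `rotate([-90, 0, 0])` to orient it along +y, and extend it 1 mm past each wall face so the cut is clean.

difference() {
  house_frame();
  translate([2892, -1, 629]) rotate([-90, 0, 0]) cylinder(h = 182, r = 286);
}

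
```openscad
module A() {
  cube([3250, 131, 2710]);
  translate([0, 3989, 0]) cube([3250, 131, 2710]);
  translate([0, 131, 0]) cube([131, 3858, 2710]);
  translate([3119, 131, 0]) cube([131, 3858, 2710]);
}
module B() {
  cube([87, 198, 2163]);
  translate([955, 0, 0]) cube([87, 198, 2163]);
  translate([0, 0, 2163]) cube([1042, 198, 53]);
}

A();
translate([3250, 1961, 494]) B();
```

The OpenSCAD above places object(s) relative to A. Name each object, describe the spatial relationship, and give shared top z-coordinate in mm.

A is a house frame. B is a door frame. The door frame is beside the house frame with their tops flush at z = 2710. The shared top z-coordinate is 2710 mm.

Both tops at z = 2710 mm.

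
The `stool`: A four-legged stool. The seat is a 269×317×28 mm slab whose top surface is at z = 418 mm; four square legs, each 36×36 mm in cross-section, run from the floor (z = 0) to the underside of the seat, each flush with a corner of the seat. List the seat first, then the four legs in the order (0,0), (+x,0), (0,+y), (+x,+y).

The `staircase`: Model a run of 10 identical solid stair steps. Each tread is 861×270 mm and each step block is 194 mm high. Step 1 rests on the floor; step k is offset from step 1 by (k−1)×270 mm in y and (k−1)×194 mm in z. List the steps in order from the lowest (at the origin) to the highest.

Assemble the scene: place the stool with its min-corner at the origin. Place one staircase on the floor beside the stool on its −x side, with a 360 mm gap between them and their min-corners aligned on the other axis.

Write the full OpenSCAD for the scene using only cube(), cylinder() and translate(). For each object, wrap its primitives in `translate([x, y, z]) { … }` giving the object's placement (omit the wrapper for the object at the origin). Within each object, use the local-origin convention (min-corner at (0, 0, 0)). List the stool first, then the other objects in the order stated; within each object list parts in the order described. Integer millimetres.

translate([0, 0, 390]) cube([269, 317, 28]);
cube([36, 36, 390]);
translate([233, 0, 0]) cube([36, 36, 390]);
translate([0, 281, 0]) cube([36, 36, 390]);
translate([233, 281, 0]) cube([36, 36, 390]);
translate([-1221, 0, 0]) {
  cube([861, 270, 194]);
  translate([0, 270, 194]) cube([861, 270, 194]);
  translate([0, 540, 388]) cube([861, 270, 194]);
  translate([0, 810, 582]) cube([861, 270, 194]);
  translate([0, 1080, 776]) cube([861, 270, 194]);
  translate([0, 1350, 970]) cube([861, 270, 194]);
  translate([0, 1620, 1164]) cube([861, 270, 194]);
  translate([0, 1890, 1358]) cube([861, 270, 194]);
  translate([0, 2160, 1552]) cube([861, 270, 194]);
  translate([0, 2430, 1746]) cube([861, 270, 194]);
}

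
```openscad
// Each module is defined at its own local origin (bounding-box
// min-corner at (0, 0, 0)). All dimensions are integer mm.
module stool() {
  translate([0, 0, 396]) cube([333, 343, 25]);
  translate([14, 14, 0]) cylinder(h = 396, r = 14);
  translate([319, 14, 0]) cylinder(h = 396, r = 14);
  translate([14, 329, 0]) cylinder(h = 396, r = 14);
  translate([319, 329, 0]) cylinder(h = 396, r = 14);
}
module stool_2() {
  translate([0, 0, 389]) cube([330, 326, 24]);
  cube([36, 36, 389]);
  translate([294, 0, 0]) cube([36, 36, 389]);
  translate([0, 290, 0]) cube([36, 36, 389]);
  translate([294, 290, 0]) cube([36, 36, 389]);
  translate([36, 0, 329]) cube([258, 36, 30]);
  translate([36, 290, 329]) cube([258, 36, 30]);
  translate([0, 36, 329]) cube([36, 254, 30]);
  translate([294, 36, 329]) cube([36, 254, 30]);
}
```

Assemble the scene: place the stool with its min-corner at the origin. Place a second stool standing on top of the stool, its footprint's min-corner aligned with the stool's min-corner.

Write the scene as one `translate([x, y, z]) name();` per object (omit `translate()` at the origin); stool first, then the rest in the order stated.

stool();
translate([0, 0, 421]) stool_2();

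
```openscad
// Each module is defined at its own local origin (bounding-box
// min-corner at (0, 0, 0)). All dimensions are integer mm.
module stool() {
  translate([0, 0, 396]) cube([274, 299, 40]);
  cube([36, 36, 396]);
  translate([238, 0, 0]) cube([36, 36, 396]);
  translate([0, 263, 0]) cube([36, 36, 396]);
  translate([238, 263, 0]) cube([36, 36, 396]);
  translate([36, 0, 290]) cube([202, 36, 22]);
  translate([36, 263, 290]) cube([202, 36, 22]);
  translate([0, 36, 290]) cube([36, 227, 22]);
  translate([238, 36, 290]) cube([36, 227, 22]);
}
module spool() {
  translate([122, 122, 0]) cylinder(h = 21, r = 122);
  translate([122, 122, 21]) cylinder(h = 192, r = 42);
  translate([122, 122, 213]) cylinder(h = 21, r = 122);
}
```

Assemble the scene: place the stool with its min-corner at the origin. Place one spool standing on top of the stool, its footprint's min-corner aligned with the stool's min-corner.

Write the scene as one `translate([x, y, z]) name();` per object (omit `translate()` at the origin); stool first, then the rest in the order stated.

stool();
translate([0, 0, 436]) spool();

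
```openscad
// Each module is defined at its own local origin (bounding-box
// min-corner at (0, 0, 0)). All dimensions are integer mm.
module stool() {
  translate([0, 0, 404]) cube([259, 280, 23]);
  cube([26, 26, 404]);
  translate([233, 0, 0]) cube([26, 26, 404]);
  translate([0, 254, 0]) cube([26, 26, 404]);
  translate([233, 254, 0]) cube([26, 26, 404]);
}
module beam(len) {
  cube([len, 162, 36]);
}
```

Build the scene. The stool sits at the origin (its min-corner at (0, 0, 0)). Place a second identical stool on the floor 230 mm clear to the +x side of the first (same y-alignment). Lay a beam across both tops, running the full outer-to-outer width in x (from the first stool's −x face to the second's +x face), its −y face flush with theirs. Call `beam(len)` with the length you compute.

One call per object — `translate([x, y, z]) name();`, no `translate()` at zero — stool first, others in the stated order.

stool();
translate([489, 0, 0]) stool();
translate([0, 0, 427]) beam(748);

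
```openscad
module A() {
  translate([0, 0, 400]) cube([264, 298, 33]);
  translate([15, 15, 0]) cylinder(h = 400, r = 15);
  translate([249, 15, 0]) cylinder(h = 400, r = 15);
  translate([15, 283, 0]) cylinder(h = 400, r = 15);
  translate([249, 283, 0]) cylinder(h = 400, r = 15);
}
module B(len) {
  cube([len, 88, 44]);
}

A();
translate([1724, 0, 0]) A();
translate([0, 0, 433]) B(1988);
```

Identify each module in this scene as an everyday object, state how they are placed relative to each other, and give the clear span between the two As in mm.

Second stool starts at x = 1724; first ends at x = 264; clear span = 1724 − 264 = 1460 mm.

A is a stool. B is a beam. A beam spans the tops of two stools. The clear span between the two stools is 1460 mm.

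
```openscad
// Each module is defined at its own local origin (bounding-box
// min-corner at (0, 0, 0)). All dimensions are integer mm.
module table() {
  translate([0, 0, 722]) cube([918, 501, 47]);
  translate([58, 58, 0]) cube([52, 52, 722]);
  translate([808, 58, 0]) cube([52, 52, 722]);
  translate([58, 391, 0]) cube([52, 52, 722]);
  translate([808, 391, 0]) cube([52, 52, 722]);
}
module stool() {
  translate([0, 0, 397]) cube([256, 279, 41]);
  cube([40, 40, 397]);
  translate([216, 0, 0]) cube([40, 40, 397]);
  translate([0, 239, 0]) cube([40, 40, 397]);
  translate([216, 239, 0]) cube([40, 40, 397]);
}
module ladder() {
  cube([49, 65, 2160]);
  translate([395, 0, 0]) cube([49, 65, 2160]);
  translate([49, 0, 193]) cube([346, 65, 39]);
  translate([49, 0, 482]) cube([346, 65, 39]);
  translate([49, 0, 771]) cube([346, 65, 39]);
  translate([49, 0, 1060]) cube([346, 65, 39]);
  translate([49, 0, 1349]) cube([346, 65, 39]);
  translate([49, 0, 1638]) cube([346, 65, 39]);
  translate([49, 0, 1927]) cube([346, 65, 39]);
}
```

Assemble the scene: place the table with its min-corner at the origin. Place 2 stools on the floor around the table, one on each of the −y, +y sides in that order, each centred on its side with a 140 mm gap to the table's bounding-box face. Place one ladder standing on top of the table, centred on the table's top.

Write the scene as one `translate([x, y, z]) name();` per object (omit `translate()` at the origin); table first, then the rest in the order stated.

table();
translate([331, -419, 0]) stool();
translate([331, 641, 0]) stool();
translate([237, 218, 769]) ladder();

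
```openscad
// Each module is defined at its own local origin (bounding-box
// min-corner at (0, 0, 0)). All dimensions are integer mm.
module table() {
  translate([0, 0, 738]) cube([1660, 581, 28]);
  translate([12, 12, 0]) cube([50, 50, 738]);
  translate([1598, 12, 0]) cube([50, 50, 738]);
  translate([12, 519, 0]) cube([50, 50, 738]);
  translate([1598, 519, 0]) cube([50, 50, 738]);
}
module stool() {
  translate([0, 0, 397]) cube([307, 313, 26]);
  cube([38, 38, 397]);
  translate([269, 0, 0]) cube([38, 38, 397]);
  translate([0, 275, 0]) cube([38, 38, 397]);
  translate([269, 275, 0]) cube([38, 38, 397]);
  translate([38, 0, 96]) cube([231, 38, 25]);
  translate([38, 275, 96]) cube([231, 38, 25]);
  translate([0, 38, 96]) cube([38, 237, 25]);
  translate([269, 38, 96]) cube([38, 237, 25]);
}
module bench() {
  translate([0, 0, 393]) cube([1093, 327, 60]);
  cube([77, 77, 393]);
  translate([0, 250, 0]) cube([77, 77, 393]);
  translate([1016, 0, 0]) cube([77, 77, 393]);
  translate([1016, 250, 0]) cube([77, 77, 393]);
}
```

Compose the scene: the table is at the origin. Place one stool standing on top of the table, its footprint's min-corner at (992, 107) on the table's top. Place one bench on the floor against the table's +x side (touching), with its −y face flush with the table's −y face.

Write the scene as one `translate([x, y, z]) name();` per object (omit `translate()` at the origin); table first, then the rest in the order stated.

table();
translate([992, 107, 766]) stool();
translate([1660, 0, 0]) bench();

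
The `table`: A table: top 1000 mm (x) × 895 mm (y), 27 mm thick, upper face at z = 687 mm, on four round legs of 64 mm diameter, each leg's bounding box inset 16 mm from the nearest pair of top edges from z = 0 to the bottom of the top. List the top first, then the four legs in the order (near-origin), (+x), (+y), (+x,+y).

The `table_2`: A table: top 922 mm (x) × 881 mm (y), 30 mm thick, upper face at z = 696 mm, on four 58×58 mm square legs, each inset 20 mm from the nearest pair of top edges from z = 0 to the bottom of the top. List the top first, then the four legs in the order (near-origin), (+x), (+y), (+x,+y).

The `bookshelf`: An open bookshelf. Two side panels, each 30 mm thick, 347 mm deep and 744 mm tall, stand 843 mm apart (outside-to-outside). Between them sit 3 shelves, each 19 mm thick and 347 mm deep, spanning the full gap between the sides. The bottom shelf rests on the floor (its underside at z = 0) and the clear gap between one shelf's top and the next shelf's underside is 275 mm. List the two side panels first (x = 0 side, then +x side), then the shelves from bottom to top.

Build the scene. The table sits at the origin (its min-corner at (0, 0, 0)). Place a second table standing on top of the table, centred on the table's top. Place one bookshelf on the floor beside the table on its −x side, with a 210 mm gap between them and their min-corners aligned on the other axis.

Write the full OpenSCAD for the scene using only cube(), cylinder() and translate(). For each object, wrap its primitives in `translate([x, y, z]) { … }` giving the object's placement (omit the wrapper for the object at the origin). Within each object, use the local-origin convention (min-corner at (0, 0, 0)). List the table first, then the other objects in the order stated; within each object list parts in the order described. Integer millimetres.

translate([0, 0, 660]) cube([1000, 895, 27]);
translate([48, 48, 0]) cylinder(h = 660, r = 32);
translate([952, 48, 0]) cylinder(h = 660, r = 32);
translate([48, 847, 0]) cylinder(h = 660, r = 32);
translate([952, 847, 0]) cylinder(h = 660, r = 32);
translate([39, 7, 687]) {
  translate([0, 0, 666]) cube([922, 881, 30]);
  translate([20, 20, 0]) cube([58, 58, 666]);
  translate([844, 20, 0]) cube([58, 58, 666]);
  translate([20, 803, 0]) cube([58, 58, 666]);
  translate([844, 803, 0]) cube([58, 58, 666]);
}
translate([-1053, 0, 0]) {
  cube([30, 347, 744]);
  translate([813, 0, 0]) cube([30, 347, 744]);
  translate([30, 0, 0]) cube([783, 347, 19]);
  translate([30, 0, 294]) cube([783, 347, 19]);
  translate([30, 0, 588]) cube([783, 347, 19]);
}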